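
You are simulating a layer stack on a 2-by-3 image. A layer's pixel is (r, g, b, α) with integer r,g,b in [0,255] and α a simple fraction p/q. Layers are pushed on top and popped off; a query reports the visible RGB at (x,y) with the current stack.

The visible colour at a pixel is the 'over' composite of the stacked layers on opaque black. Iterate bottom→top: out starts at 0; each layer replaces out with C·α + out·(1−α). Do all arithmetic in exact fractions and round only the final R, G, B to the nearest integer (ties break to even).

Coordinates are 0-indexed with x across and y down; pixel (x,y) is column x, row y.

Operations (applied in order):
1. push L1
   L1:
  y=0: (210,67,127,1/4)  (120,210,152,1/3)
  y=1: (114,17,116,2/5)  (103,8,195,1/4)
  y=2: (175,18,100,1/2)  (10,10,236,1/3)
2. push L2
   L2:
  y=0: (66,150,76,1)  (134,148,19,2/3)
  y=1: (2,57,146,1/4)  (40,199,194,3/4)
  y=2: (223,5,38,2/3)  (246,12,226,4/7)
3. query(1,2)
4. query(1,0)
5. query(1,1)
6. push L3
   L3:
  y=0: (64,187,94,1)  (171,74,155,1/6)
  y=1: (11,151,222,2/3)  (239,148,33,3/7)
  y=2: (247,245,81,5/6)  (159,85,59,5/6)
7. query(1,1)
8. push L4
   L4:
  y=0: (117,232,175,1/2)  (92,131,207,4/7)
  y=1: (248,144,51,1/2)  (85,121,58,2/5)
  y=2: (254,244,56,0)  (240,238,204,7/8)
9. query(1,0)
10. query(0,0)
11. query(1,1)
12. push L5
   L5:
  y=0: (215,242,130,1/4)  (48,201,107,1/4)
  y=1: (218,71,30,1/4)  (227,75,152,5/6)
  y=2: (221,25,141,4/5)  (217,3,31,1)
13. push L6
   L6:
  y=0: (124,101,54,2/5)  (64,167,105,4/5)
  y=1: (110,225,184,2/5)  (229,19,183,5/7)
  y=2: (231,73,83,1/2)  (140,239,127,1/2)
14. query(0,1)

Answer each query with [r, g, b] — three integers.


(1,2) stack=L1,L2; from [0,0,0]:
L1 α=1/3: [10/3, 10/3, 236/3]
L2 α=4/7: [142, 58/7, 1140/7]
= [142, 8, 163]

at x=1,y=0 over L1,L2:
L1 α=1/3: [40, 70, 152/3]
L2 α=2/3: [308/3, 122, 266/9]
= [103, 122, 30]

(1,1) stack=L1,L2; from [0,0,0]:
L1 α=1/4: [103/4, 2, 195/4]
L2 α=3/4: [583/16, 599/4, 2523/16]
= [36, 150, 158]

at x=1,y=1 over L1,L2,L3:
after L1 α=1/4: [103/4, 2, 195/4]
after L2 α=3/4: [583/16, 599/4, 2523/16]
after L3 α=3/7: [493/4, 149, 417/4]
rounded: [123, 149, 104]

(1,0) stack=L1,L2,L3,L4; from [0,0,0]:
L1 α=1/3: [40, 70, 152/3]
L2 α=2/3: [308/3, 122, 266/9]
L3 α=1/6: [2053/18, 114, 2725/54]
L4 α=4/7: [4261/42, 866/7, 17629/126]
= [101, 124, 140]

(0,0) stack=L1,L2,L3,L4; from [0,0,0]:
+L1 (α=1/4) → [105/2, 67/4, 127/4]
+L2 (α=1) → [66, 150, 76]
+L3 (α=1) → [64, 187, 94]
+L4 (α=1/2) → [181/2, 419/2, 269/2]
→ [90, 210, 134]

(1,1) stack=L1,L2,L3,L4; from [0,0,0]:
+L1 (α=1/4) → [103/4, 2, 195/4]
+L2 (α=3/4) → [583/16, 599/4, 2523/16]
+L3 (α=3/7) → [493/4, 149, 417/4]
+L4 (α=2/5) → [2159/20, 689/5, 343/4]
= [108, 138, 86]

at x=0,y=1 over L1,L2,L3,L4,L5,L6:
+L1 (α=2/5) → [228/5, 34/5, 232/5]
+L2 (α=1/4) → [347/10, 387/20, 713/10]
+L3 (α=2/3) → [189/10, 6427/60, 5153/30]
+L4 (α=1/2) → [2669/20, 15067/120, 6683/60]
+L5 (α=1/4) → [12367/80, 17907/160, 7283/80]
+L6 (α=2/5) → [54701/400, 125721/800, 51289/400]
rounded: [137, 157, 128]


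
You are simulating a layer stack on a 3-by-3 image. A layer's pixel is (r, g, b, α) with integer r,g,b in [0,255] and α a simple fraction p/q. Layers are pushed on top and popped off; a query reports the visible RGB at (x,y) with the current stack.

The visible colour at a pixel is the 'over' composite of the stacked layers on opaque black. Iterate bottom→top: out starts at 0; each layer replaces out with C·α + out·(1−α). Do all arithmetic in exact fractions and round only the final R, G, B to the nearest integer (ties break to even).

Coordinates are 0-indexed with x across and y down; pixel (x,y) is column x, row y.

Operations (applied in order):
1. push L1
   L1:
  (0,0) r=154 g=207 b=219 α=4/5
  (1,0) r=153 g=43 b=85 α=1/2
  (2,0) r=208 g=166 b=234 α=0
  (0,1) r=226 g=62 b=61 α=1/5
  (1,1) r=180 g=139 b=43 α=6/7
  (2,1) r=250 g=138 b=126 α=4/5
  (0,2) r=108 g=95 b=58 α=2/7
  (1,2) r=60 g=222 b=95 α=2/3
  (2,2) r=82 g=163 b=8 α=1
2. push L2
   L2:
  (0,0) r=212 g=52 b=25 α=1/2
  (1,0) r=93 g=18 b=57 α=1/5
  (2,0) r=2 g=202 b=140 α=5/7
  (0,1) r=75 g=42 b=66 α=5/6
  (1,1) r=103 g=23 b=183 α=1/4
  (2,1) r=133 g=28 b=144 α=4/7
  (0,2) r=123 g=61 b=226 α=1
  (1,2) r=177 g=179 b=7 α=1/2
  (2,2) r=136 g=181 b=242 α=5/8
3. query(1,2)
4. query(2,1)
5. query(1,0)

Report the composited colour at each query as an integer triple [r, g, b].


(1,2) stack=L1,L2; from [0,0,0]:
after L1 α=2/3: [40, 148, 190/3]
after L2 α=1/2: [217/2, 327/2, 211/6]
rounded: [108, 164, 35]

query (2,1) [L1,L2] — begin 0,0,0
+L1 (α=4/5) → [200, 552/5, 504/5]
+L2 (α=4/7) → [1132/7, 2216/35, 4392/35]
→ [162, 63, 125]

(1,0) stack=L1,L2; from [0,0,0]:
L1 α=1/2: [153/2, 43/2, 85/2]
L2 α=1/5: [399/5, 104/5, 227/5]
→ [80, 21, 45]


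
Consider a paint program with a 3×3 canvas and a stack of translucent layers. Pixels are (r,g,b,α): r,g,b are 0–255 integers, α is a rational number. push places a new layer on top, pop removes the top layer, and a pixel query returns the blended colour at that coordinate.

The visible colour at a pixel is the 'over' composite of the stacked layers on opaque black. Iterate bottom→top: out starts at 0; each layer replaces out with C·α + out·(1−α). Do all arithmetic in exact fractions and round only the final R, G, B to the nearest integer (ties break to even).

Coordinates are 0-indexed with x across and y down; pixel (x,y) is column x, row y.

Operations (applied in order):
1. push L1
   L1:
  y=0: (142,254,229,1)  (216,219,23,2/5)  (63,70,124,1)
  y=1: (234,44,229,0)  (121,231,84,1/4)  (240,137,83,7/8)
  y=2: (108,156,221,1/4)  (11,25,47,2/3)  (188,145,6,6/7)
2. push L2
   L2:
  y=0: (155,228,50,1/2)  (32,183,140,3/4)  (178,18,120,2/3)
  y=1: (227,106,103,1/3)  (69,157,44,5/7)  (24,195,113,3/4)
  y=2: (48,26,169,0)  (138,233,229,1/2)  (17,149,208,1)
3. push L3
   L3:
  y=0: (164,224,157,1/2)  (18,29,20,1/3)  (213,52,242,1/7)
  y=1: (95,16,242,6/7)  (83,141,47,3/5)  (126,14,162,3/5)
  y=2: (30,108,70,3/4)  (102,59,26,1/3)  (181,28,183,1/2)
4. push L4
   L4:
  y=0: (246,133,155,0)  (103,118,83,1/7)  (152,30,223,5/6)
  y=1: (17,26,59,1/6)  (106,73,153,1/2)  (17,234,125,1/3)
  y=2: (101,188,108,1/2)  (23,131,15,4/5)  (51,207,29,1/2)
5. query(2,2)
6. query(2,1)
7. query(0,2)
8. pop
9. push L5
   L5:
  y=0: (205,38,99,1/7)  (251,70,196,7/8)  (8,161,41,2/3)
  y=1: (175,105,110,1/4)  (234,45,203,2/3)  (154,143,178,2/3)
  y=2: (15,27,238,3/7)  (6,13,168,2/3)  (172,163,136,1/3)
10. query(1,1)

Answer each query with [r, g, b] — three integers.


at x=2,y=2 over L1,L2,L3,L4:
+L1 (α=6/7) → [1128/7, 870/7, 36/7]
+L2 (α=1) → [17, 149, 208]
+L3 (α=1/2) → [99, 177/2, 391/2]
+L4 (α=1/2) → [75, 591/4, 449/4]
= [75, 148, 112]

at x=2,y=1 over L1,L2,L3,L4:
+L1 (α=7/8) → [210, 959/8, 581/8]
+L2 (α=3/4) → [141/2, 5639/32, 3293/32]
+L3 (α=3/5) → [519/5, 6311/80, 11069/80]
+L4 (α=1/3) → [1123/15, 15671/120, 16069/120]
rounded: [75, 131, 134]

(0,2) stack=L1,L2,L3,L4; from [0,0,0]:
L1 α=1/4: [27, 39, 221/4]
L2 α=0: [27, 39, 221/4]
L3 α=3/4: [117/4, 363/4, 1061/16]
L4 α=1/2: [521/8, 1115/8, 2789/32]
→ [65, 139, 87]

(1,1) stack=L1,L2,L3,L5; from [0,0,0]:
after L1 α=1/4: [121/4, 231/4, 21]
after L2 α=5/7: [811/14, 1801/14, 262/7]
after L3 α=3/5: [2554/35, 4762/35, 1511/35]
after L5 α=2/3: [18934/105, 7912/105, 15721/105]
→ [180, 75, 150]


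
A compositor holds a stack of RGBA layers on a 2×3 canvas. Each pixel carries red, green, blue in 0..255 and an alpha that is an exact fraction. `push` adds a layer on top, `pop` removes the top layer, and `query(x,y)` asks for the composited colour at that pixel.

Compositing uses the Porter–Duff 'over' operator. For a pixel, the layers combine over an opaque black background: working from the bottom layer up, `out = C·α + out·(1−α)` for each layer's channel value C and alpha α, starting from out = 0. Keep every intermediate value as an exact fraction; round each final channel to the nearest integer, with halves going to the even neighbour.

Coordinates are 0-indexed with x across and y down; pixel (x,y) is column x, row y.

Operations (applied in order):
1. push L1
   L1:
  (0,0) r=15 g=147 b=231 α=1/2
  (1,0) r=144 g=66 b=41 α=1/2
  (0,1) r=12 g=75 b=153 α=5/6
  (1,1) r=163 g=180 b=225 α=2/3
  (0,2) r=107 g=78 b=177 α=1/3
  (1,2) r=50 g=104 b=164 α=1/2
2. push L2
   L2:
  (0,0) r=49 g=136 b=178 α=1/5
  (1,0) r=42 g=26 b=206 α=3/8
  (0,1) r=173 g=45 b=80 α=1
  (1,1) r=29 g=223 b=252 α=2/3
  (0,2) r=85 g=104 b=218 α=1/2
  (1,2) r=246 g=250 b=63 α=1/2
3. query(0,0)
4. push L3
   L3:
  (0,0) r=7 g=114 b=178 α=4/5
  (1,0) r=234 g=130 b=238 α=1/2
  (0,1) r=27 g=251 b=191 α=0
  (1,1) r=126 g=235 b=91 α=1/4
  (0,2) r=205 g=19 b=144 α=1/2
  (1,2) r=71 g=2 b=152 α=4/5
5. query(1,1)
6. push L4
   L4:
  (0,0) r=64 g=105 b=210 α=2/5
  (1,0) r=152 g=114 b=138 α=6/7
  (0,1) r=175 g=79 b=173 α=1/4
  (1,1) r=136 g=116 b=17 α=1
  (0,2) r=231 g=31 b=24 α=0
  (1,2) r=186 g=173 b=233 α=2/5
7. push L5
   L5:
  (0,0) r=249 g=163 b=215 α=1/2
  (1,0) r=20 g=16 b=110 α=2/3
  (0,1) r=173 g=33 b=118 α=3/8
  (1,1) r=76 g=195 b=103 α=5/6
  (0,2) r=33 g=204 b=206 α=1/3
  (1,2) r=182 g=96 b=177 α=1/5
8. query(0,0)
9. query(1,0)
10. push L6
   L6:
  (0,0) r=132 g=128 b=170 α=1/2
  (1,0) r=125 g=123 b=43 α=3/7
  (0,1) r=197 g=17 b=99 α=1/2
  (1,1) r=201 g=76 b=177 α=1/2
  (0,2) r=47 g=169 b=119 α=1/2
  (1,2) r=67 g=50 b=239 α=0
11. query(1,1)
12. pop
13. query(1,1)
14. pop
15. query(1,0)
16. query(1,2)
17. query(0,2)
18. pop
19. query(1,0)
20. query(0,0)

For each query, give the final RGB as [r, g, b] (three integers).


query (0,0) [L1,L2] — begin 0,0,0
+L1 (α=1/2) → [15/2, 147/2, 231/2]
+L2 (α=1/5) → [79/5, 86, 128]
→ [16, 86, 128]

at x=1,y=1 over L1,L2,L3:
+L1 (α=2/3) → [326/3, 120, 150]
+L2 (α=2/3) → [500/9, 566/3, 218]
+L3 (α=1/4) → [439/6, 801/4, 745/4]
= [73, 200, 186]

(0,0) stack=L1,L2,L3,L4,L5; from [0,0,0]:
+L1 (α=1/2) → [15/2, 147/2, 231/2]
+L2 (α=1/5) → [79/5, 86, 128]
+L3 (α=4/5) → [219/25, 542/5, 168]
+L4 (α=2/5) → [3857/125, 2676/25, 924/5]
+L5 (α=1/2) → [17491/125, 6751/50, 1999/10]
rounded: [140, 135, 200]

at x=1,y=0 over L1,L2,L3,L4,L5:
after L1 α=1/2: [72, 33, 41/2]
after L2 α=3/8: [243/4, 243/8, 1441/16]
after L3 α=1/2: [1179/8, 1283/16, 5249/32]
after L4 α=6/7: [8475/56, 12227/112, 4535/32]
after L5 α=2/3: [10715/168, 15811/336, 11575/96]
= [64, 47, 121]

at x=1,y=1 over L1,L2,L3,L4,L5,L6:
L1 α=2/3: [326/3, 120, 150]
L2 α=2/3: [500/9, 566/3, 218]
L3 α=1/4: [439/6, 801/4, 745/4]
L4 α=1: [136, 116, 17]
L5 α=5/6: [86, 1091/6, 266/3]
L6 α=1/2: [287/2, 1547/12, 797/6]
→ [144, 129, 133]

(1,1) stack=L1,L2,L3,L4,L5; from [0,0,0]:
L1 α=2/3: [326/3, 120, 150]
L2 α=2/3: [500/9, 566/3, 218]
L3 α=1/4: [439/6, 801/4, 745/4]
L4 α=1: [136, 116, 17]
L5 α=5/6: [86, 1091/6, 266/3]
→ [86, 182, 89]

query (1,0) [L1,L2,L3,L4] — begin 0,0,0
L1 α=1/2: [72, 33, 41/2]
L2 α=3/8: [243/4, 243/8, 1441/16]
L3 α=1/2: [1179/8, 1283/16, 5249/32]
L4 α=6/7: [8475/56, 12227/112, 4535/32]
→ [151, 109, 142]

query (1,2) [L1,L2,L3,L4] — begin 0,0,0
after L1 α=1/2: [25, 52, 82]
after L2 α=1/2: [271/2, 151, 145/2]
after L3 α=4/5: [839/10, 159/5, 1361/10]
after L4 α=2/5: [6237/50, 2207/25, 8743/50]
→ [125, 88, 175]

(0,2) stack=L1,L2,L3,L4; from [0,0,0]:
after L1 α=1/3: [107/3, 26, 59]
after L2 α=1/2: [181/3, 65, 277/2]
after L3 α=1/2: [398/3, 42, 565/4]
after L4 α=0: [398/3, 42, 565/4]
→ [133, 42, 141]

(1,0) stack=L1,L2,L3; from [0,0,0]:
L1 α=1/2: [72, 33, 41/2]
L2 α=3/8: [243/4, 243/8, 1441/16]
L3 α=1/2: [1179/8, 1283/16, 5249/32]
rounded: [147, 80, 164]

at x=0,y=0 over L1,L2,L3:
L1 α=1/2: [15/2, 147/2, 231/2]
L2 α=1/5: [79/5, 86, 128]
L3 α=4/5: [219/25, 542/5, 168]
= [9, 108, 168]


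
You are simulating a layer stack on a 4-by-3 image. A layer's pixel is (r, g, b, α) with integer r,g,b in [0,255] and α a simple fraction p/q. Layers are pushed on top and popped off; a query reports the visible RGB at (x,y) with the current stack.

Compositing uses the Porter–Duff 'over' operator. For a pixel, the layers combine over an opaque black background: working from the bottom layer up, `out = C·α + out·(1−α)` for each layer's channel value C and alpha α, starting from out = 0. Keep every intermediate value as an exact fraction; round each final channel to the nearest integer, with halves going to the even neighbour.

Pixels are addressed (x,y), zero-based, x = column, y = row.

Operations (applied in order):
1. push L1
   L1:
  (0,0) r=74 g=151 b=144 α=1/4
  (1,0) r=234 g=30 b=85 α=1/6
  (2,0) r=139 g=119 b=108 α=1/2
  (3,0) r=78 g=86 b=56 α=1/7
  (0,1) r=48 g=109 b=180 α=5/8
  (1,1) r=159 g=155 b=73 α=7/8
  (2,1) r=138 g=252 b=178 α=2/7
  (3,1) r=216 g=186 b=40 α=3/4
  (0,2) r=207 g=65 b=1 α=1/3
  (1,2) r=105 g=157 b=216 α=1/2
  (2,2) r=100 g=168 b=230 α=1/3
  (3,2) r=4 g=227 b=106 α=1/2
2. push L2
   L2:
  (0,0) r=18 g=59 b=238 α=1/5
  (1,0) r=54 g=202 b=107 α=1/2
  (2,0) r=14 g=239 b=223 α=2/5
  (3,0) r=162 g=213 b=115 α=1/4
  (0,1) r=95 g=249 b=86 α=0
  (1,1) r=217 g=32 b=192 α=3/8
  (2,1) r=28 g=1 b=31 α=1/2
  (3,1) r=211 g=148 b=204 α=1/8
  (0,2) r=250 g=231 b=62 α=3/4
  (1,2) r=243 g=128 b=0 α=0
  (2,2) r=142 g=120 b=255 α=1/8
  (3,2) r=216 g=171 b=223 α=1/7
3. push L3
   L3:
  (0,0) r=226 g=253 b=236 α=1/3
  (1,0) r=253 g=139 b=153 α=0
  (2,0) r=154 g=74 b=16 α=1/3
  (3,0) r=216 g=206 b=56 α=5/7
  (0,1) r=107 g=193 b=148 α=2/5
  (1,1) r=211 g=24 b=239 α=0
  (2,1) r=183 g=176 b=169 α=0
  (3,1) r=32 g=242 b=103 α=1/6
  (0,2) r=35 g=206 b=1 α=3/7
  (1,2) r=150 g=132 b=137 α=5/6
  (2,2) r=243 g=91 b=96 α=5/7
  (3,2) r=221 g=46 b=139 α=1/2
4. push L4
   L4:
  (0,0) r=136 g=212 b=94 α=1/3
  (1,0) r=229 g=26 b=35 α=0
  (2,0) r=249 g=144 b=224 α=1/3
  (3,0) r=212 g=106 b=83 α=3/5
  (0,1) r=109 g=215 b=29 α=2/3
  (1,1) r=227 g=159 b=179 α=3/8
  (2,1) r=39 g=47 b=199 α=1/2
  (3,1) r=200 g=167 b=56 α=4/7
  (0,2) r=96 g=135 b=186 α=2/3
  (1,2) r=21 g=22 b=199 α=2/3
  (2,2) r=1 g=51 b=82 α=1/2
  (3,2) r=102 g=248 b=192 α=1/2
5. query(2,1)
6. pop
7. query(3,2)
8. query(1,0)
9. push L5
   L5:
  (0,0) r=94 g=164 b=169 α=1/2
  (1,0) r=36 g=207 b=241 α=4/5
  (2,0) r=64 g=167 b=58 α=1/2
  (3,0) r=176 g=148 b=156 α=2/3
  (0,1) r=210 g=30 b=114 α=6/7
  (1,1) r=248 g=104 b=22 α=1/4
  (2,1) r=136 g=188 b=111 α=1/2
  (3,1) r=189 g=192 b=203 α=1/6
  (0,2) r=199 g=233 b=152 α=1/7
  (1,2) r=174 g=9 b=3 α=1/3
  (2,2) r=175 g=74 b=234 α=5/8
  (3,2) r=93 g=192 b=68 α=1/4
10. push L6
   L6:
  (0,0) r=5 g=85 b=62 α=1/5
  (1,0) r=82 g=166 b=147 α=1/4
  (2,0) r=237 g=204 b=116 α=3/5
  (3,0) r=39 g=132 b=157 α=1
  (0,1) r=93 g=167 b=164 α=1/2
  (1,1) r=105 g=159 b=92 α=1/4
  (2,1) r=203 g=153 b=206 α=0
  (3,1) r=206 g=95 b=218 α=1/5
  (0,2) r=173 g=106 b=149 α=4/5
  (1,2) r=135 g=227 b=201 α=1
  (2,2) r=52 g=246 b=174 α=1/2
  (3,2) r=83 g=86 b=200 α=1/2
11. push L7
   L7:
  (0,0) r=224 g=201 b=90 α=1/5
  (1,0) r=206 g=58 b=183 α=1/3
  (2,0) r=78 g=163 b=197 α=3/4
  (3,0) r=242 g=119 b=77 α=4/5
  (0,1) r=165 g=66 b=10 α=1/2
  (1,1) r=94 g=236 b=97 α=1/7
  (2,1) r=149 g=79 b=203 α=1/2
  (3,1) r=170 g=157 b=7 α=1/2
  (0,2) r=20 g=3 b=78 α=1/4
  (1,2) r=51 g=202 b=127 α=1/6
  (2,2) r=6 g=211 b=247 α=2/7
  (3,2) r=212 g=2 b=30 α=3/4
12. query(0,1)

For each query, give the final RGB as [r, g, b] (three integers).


query (2,1) [L1,L2,L3,L4] — begin 0,0,0
after L1 α=2/7: [276/7, 72, 356/7]
after L2 α=1/2: [236/7, 73/2, 573/14]
after L3 α=0: [236/7, 73/2, 573/14]
after L4 α=1/2: [509/14, 167/4, 3359/28]
→ [36, 42, 120]

at x=3,y=2 over L1,L2,L3:
+L1 (α=1/2) → [2, 227/2, 53]
+L2 (α=1/7) → [228/7, 852/7, 541/7]
+L3 (α=1/2) → [1775/14, 587/7, 757/7]
= [127, 84, 108]

query (1,0) [L1,L2,L3] — begin 0,0,0
L1 α=1/6: [39, 5, 85/6]
L2 α=1/2: [93/2, 207/2, 727/12]
L3 α=0: [93/2, 207/2, 727/12]
= [46, 104, 61]

query (0,1) [L1,L2,L3,L5,L6,L7] — begin 0,0,0
after L1 α=5/8: [30, 545/8, 225/2]
after L2 α=0: [30, 545/8, 225/2]
after L3 α=2/5: [304/5, 4723/40, 1267/10]
after L5 α=6/7: [6604/35, 11923/280, 8107/70]
after L6 α=1/2: [9859/70, 58683/560, 19587/140]
after L7 α=1/2: [21409/140, 95643/1120, 20987/280]
→ [153, 85, 75]


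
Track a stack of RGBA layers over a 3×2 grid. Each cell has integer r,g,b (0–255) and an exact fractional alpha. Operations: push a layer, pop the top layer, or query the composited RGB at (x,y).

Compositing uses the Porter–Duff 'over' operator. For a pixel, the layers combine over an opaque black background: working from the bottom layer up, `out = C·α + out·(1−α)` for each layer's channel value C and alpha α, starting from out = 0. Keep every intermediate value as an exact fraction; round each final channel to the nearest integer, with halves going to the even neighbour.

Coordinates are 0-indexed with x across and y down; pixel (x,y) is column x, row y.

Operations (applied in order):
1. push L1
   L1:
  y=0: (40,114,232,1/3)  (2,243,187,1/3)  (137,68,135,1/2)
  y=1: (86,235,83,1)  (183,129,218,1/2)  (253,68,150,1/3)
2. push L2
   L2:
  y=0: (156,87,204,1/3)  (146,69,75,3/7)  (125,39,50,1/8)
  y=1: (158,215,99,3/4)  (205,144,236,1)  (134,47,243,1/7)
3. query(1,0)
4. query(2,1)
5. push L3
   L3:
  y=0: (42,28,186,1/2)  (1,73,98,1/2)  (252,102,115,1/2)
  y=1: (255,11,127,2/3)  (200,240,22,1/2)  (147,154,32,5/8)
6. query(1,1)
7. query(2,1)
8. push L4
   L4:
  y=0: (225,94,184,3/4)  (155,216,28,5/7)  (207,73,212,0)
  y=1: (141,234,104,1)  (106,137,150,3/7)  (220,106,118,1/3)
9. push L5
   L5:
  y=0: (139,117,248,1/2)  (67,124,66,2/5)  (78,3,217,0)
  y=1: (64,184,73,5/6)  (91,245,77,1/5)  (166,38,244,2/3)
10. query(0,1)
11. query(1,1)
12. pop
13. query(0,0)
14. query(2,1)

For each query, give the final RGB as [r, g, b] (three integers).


(1,0) stack=L1,L2; from [0,0,0]:
after L1 α=1/3: [2/3, 81, 187/3]
after L2 α=3/7: [1322/21, 531/7, 1423/21]
= [63, 76, 68]

at x=2,y=1 over L1,L2:
+L1 (α=1/3) → [253/3, 68/3, 50]
+L2 (α=1/7) → [640/7, 183/7, 543/7]
rounded: [91, 26, 78]

query (1,1) [L1,L2,L3] — begin 0,0,0
after L1 α=1/2: [183/2, 129/2, 109]
after L2 α=1: [205, 144, 236]
after L3 α=1/2: [405/2, 192, 129]
= [202, 192, 129]

at x=2,y=1 over L1,L2,L3:
after L1 α=1/3: [253/3, 68/3, 50]
after L2 α=1/7: [640/7, 183/7, 543/7]
after L3 α=5/8: [7065/56, 5939/56, 2749/56]
rounded: [126, 106, 49]

at x=0,y=1 over L1,L2,L3,L4,L5:
after L1 α=1: [86, 235, 83]
after L2 α=3/4: [140, 220, 95]
after L3 α=2/3: [650/3, 242/3, 349/3]
after L4 α=1: [141, 234, 104]
after L5 α=5/6: [461/6, 577/3, 469/6]
= [77, 192, 78]

(1,1) stack=L1,L2,L3,L4,L5; from [0,0,0]:
after L1 α=1/2: [183/2, 129/2, 109]
after L2 α=1: [205, 144, 236]
after L3 α=1/2: [405/2, 192, 129]
after L4 α=3/7: [1128/7, 1179/7, 138]
after L5 α=1/5: [5149/35, 6431/35, 629/5]
→ [147, 184, 126]

at x=0,y=0 over L1,L2,L3,L4:
L1 α=1/3: [40/3, 38, 232/3]
L2 α=1/3: [548/9, 163/3, 1076/9]
L3 α=1/2: [463/9, 247/6, 1375/9]
L4 α=3/4: [3269/18, 1939/24, 6343/36]
→ [182, 81, 176]

(2,1) stack=L1,L2,L3,L4; from [0,0,0]:
L1 α=1/3: [253/3, 68/3, 50]
L2 α=1/7: [640/7, 183/7, 543/7]
L3 α=5/8: [7065/56, 5939/56, 2749/56]
L4 α=1/3: [13225/84, 2969/28, 6053/84]
rounded: [157, 106, 72]


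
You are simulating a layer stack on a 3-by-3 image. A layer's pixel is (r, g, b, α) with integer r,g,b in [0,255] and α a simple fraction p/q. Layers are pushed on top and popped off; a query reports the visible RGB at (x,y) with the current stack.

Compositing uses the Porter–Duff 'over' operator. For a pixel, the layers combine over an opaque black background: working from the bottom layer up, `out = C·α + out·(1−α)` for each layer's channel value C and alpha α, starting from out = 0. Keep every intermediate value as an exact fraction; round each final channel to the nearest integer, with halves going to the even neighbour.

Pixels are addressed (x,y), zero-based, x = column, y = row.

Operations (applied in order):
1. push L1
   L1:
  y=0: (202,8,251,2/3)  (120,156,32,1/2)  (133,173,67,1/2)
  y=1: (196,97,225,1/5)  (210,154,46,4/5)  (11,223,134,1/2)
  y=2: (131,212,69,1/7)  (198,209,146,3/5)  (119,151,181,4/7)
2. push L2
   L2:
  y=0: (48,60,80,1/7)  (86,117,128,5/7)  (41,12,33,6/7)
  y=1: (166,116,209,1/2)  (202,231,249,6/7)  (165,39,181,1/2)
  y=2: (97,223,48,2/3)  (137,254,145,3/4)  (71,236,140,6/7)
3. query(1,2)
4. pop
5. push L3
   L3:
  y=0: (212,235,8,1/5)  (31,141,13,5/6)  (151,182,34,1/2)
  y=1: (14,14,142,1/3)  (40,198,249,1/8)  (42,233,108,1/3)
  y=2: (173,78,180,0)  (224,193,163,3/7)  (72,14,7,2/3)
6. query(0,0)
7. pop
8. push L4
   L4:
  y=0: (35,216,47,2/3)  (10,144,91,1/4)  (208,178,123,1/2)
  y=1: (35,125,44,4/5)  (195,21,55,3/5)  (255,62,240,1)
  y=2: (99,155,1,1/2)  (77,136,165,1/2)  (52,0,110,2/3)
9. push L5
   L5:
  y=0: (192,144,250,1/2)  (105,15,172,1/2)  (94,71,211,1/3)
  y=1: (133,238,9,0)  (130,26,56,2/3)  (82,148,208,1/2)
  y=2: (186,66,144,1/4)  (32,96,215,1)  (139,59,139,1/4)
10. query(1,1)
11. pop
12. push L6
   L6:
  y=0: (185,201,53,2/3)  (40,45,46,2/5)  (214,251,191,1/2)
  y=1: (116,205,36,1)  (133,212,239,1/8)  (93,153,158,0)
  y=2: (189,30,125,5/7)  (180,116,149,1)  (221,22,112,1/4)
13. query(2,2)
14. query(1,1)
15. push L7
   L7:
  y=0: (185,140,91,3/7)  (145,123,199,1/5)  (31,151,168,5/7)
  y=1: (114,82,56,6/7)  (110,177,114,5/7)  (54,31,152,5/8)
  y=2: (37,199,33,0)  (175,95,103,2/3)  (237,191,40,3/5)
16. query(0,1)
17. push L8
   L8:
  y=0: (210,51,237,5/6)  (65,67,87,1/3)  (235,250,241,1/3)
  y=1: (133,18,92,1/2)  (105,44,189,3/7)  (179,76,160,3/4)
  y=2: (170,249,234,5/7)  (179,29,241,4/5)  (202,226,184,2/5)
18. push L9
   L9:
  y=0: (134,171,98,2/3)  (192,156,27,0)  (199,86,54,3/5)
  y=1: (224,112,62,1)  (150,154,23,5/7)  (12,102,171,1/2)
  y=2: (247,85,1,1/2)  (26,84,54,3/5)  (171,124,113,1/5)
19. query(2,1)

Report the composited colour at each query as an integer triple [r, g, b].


(1,2) stack=L1,L2; from [0,0,0]:
L1 α=3/5: [594/5, 627/5, 438/5]
L2 α=3/4: [2649/20, 4437/20, 2613/20]
→ [132, 222, 131]

query (0,0) [L1,L3] — begin 0,0,0
+L1 (α=2/3) → [404/3, 16/3, 502/3]
+L3 (α=1/5) → [2252/15, 769/15, 2032/15]
rounded: [150, 51, 135]

query (1,1) [L1,L4,L5] — begin 0,0,0
after L1 α=4/5: [168, 616/5, 184/5]
after L4 α=3/5: [921/5, 1547/25, 1193/25]
after L5 α=2/3: [2221/15, 949/25, 1331/25]
rounded: [148, 38, 53]

(2,2) stack=L1,L4,L6; from [0,0,0]:
L1 α=4/7: [68, 604/7, 724/7]
L4 α=2/3: [172/3, 604/21, 2264/21]
L6 α=1/4: [393/4, 379/14, 762/7]
→ [98, 27, 109]

query (1,1) [L1,L4,L6] — begin 0,0,0
after L1 α=4/5: [168, 616/5, 184/5]
after L4 α=3/5: [921/5, 1547/25, 1193/25]
after L6 α=1/8: [889/5, 16129/200, 7163/100]
→ [178, 81, 72]

at x=0,y=1 over L1,L4,L6,L7:
after L1 α=1/5: [196/5, 97/5, 45]
after L4 α=4/5: [896/25, 2597/25, 221/5]
after L6 α=1: [116, 205, 36]
after L7 α=6/7: [800/7, 697/7, 372/7]
→ [114, 100, 53]

(2,1) stack=L1,L4,L6,L7,L8,L9; from [0,0,0]:
L1 α=1/2: [11/2, 223/2, 67]
L4 α=1: [255, 62, 240]
L6 α=0: [255, 62, 240]
L7 α=5/8: [1035/8, 341/8, 185]
L8 α=3/4: [5331/32, 2165/32, 665/4]
L9 α=1/2: [5715/64, 5429/64, 1349/8]
→ [89, 85, 169]


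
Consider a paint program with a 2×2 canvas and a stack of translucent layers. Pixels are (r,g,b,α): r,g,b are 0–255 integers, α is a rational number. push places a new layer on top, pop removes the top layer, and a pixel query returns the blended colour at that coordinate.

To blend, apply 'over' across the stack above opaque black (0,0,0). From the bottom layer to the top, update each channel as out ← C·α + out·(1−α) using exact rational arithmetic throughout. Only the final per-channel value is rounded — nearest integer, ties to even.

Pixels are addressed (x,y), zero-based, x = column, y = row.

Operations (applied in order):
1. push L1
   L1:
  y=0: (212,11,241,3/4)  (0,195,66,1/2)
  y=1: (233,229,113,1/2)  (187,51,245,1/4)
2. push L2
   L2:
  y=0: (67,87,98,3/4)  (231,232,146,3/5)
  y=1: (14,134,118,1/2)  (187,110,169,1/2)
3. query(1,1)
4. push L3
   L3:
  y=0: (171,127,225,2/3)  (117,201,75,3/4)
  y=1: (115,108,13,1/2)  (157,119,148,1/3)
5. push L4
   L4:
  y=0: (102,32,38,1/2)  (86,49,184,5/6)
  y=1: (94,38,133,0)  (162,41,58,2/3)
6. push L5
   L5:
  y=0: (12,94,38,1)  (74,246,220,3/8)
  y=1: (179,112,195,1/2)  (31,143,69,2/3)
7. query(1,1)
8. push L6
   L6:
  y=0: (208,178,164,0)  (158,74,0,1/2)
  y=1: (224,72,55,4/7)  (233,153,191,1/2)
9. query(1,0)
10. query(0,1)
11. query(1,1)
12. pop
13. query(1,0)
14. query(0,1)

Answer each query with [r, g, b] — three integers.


query (1,1) [L1,L2] — begin 0,0,0
+L1 (α=1/4) → [187/4, 51/4, 245/4]
+L2 (α=1/2) → [935/8, 491/8, 921/8]
= [117, 61, 115]

at x=1,y=1 over L1,L2,L3,L4,L5:
+L1 (α=1/4) → [187/4, 51/4, 245/4]
+L2 (α=1/2) → [935/8, 491/8, 921/8]
+L3 (α=1/3) → [521/4, 967/12, 1513/12]
+L4 (α=2/3) → [1817/12, 1951/36, 2905/36]
+L5 (α=2/3) → [2561/36, 12247/108, 7873/108]
→ [71, 113, 73]

(1,0) stack=L1,L2,L3,L4,L5,L6; from [0,0,0]:
after L1 α=1/2: [0, 195/2, 33]
after L2 α=3/5: [693/5, 891/5, 504/5]
after L3 α=3/4: [612/5, 1953/10, 1629/20]
after L4 α=5/6: [1381/15, 4403/60, 20029/120]
after L5 α=3/8: [2047/24, 13259/96, 35869/192]
after L6 α=1/2: [5839/48, 20363/192, 35869/384]
→ [122, 106, 93]

at x=0,y=1 over L1,L2,L3,L4,L5,L6:
L1 α=1/2: [233/2, 229/2, 113/2]
L2 α=1/2: [261/4, 497/4, 349/4]
L3 α=1/2: [721/8, 929/8, 401/8]
L4 α=0: [721/8, 929/8, 401/8]
L5 α=1/2: [2153/16, 1825/16, 1961/16]
L6 α=4/7: [20795/112, 10083/112, 9403/112]
→ [186, 90, 84]

(1,1) stack=L1,L2,L3,L4,L5,L6; from [0,0,0]:
after L1 α=1/4: [187/4, 51/4, 245/4]
after L2 α=1/2: [935/8, 491/8, 921/8]
after L3 α=1/3: [521/4, 967/12, 1513/12]
after L4 α=2/3: [1817/12, 1951/36, 2905/36]
after L5 α=2/3: [2561/36, 12247/108, 7873/108]
after L6 α=1/2: [10949/72, 28771/216, 28501/216]
rounded: [152, 133, 132]

(1,0) stack=L1,L2,L3,L4,L5; from [0,0,0]:
after L1 α=1/2: [0, 195/2, 33]
after L2 α=3/5: [693/5, 891/5, 504/5]
after L3 α=3/4: [612/5, 1953/10, 1629/20]
after L4 α=5/6: [1381/15, 4403/60, 20029/120]
after L5 α=3/8: [2047/24, 13259/96, 35869/192]
= [85, 138, 187]

at x=0,y=1 over L1,L2,L3,L4,L5:
after L1 α=1/2: [233/2, 229/2, 113/2]
after L2 α=1/2: [261/4, 497/4, 349/4]
after L3 α=1/2: [721/8, 929/8, 401/8]
after L4 α=0: [721/8, 929/8, 401/8]
after L5 α=1/2: [2153/16, 1825/16, 1961/16]
→ [135, 114, 123]


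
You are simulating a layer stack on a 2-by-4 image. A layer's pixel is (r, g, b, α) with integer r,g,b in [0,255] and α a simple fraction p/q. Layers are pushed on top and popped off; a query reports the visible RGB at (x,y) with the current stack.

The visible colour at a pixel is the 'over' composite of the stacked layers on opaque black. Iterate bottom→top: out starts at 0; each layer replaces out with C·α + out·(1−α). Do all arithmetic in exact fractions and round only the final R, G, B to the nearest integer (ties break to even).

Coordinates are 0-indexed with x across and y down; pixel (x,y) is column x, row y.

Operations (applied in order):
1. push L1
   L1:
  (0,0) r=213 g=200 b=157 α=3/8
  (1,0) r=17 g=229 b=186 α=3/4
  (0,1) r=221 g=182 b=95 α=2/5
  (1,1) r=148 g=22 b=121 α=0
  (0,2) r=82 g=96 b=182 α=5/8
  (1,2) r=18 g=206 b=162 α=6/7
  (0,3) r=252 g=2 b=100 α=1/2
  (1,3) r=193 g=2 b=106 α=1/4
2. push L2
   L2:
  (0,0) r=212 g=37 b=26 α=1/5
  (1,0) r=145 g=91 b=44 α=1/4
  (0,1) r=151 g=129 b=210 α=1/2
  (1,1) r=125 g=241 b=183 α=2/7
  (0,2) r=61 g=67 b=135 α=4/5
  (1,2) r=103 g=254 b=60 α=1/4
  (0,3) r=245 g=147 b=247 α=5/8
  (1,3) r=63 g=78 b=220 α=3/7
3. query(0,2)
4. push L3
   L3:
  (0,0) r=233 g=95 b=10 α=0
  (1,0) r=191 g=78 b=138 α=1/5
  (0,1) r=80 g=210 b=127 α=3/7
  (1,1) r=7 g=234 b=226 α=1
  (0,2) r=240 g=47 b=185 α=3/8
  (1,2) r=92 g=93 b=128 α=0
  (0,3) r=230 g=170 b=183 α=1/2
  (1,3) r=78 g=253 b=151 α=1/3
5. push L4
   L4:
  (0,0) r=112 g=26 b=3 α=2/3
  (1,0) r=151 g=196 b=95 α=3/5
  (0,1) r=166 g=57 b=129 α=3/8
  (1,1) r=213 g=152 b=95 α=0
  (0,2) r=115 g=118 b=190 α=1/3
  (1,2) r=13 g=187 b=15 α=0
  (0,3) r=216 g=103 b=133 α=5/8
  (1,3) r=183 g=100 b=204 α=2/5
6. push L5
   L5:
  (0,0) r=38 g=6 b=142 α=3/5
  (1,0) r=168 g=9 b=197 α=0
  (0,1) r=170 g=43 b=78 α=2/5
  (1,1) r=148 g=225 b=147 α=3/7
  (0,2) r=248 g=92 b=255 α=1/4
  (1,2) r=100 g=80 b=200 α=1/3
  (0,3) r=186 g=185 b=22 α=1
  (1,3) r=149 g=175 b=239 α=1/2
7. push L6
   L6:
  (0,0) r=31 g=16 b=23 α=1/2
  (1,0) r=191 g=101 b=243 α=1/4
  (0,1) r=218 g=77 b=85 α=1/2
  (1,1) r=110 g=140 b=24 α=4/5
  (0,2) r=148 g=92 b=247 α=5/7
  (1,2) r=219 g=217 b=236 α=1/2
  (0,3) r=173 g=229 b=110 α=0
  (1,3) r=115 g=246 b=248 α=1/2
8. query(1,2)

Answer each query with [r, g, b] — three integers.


(0,2) stack=L1,L2; from [0,0,0]:
after L1 α=5/8: [205/4, 60, 455/4]
after L2 α=4/5: [1181/20, 328/5, 523/4]
= [59, 66, 131]

query (1,2) [L1,L2,L3,L4,L5,L6] — begin 0,0,0
after L1 α=6/7: [108/7, 1236/7, 972/7]
after L2 α=1/4: [1045/28, 2743/14, 834/7]
after L3 α=0: [1045/28, 2743/14, 834/7]
after L4 α=0: [1045/28, 2743/14, 834/7]
after L5 α=1/3: [815/14, 1101/7, 3068/21]
after L6 α=1/2: [3881/28, 1310/7, 4012/21]
→ [139, 187, 191]


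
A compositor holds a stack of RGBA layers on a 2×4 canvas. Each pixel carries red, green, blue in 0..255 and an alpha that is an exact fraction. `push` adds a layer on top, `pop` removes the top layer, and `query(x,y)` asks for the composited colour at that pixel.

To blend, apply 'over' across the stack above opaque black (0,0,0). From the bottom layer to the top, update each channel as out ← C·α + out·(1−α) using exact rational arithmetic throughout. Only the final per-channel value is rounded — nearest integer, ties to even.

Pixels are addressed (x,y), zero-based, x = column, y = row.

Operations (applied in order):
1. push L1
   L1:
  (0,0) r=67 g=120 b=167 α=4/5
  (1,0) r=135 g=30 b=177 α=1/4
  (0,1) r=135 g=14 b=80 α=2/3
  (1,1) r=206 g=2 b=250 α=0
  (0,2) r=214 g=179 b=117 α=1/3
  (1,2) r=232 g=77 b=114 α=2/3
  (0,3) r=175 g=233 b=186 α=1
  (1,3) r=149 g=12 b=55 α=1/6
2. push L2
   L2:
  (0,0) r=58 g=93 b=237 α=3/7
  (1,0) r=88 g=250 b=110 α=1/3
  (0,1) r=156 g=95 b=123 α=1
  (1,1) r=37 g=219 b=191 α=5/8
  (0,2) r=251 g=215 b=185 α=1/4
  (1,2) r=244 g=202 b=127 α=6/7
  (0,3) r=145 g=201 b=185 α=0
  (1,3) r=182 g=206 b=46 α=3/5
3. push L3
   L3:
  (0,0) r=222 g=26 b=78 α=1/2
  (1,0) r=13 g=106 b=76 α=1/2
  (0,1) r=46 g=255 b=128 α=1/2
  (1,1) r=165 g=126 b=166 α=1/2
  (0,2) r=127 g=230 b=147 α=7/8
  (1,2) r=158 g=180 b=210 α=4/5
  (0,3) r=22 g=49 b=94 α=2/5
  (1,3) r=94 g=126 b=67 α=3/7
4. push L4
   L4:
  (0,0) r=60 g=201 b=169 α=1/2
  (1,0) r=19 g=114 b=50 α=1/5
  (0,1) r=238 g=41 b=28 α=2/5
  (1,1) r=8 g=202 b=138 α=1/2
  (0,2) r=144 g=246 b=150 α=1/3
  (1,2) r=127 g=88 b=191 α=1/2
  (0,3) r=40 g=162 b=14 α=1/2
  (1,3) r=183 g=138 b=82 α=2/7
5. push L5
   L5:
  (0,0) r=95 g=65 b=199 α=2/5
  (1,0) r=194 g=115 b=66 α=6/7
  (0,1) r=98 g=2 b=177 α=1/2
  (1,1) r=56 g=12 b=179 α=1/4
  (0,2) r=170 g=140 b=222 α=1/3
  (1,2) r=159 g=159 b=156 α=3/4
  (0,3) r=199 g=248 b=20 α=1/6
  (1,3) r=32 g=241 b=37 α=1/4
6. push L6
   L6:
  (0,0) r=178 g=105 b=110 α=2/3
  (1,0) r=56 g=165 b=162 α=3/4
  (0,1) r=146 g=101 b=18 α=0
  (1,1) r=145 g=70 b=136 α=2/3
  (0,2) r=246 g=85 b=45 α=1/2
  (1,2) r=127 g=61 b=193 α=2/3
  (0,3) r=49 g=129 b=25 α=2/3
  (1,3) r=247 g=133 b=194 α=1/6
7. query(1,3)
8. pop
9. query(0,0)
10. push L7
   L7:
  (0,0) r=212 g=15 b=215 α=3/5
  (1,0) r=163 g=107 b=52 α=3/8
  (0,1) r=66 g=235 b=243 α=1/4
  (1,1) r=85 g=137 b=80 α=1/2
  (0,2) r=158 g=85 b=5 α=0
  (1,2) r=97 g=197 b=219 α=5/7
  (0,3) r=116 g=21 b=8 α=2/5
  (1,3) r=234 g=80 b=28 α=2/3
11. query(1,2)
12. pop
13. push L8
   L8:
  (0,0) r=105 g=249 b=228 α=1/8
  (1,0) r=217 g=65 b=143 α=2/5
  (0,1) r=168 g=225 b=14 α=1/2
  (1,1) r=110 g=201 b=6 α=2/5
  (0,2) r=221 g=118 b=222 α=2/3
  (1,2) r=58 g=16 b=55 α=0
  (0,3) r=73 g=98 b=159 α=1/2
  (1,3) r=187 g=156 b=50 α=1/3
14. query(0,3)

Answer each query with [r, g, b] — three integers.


query (1,3) [L1,L2,L3,L4,L5,L6] — begin 0,0,0
+L1 (α=1/6) → [149/6, 2, 55/6]
+L2 (α=3/5) → [1787/15, 622/5, 469/15]
+L3 (α=3/7) → [11378/105, 4378/35, 4891/105]
+L4 (α=2/7) → [19064/147, 6310/49, 8335/147]
+L5 (α=1/4) → [5158/49, 30739/196, 2537/49]
+L6 (α=1/6) → [12631/98, 59921/392, 7397/98]
rounded: [129, 153, 75]

(0,0) stack=L1,L2,L3,L4,L5; from [0,0,0]:
L1 α=4/5: [268/5, 96, 668/5]
L2 α=3/7: [1942/35, 663/7, 6227/35]
L3 α=1/2: [4856/35, 845/14, 8957/70]
L4 α=1/2: [3478/35, 3659/28, 20787/140]
L5 α=2/5: [17084/175, 14617/140, 118081/700]
rounded: [98, 104, 169]

at x=1,y=2 over L1,L2,L3,L4,L5,L7:
after L1 α=2/3: [464/3, 154/3, 76]
after L2 α=6/7: [4856/21, 3790/21, 838/7]
after L3 α=4/5: [18128/105, 3782/21, 6718/35]
after L4 α=1/2: [31463/210, 2815/21, 13403/70]
after L5 α=3/4: [131633/840, 3208/21, 46163/280]
after L7 α=5/7: [335333/2940, 27101/147, 199463/980]
= [114, 184, 204]

query (0,3) [L1,L2,L3,L4,L5,L8] — begin 0,0,0
after L1 α=1: [175, 233, 186]
after L2 α=0: [175, 233, 186]
after L3 α=2/5: [569/5, 797/5, 746/5]
after L4 α=1/2: [769/10, 1607/10, 408/5]
after L5 α=1/6: [389/4, 701/4, 214/3]
after L8 α=1/2: [681/8, 1093/8, 691/6]
→ [85, 137, 115]


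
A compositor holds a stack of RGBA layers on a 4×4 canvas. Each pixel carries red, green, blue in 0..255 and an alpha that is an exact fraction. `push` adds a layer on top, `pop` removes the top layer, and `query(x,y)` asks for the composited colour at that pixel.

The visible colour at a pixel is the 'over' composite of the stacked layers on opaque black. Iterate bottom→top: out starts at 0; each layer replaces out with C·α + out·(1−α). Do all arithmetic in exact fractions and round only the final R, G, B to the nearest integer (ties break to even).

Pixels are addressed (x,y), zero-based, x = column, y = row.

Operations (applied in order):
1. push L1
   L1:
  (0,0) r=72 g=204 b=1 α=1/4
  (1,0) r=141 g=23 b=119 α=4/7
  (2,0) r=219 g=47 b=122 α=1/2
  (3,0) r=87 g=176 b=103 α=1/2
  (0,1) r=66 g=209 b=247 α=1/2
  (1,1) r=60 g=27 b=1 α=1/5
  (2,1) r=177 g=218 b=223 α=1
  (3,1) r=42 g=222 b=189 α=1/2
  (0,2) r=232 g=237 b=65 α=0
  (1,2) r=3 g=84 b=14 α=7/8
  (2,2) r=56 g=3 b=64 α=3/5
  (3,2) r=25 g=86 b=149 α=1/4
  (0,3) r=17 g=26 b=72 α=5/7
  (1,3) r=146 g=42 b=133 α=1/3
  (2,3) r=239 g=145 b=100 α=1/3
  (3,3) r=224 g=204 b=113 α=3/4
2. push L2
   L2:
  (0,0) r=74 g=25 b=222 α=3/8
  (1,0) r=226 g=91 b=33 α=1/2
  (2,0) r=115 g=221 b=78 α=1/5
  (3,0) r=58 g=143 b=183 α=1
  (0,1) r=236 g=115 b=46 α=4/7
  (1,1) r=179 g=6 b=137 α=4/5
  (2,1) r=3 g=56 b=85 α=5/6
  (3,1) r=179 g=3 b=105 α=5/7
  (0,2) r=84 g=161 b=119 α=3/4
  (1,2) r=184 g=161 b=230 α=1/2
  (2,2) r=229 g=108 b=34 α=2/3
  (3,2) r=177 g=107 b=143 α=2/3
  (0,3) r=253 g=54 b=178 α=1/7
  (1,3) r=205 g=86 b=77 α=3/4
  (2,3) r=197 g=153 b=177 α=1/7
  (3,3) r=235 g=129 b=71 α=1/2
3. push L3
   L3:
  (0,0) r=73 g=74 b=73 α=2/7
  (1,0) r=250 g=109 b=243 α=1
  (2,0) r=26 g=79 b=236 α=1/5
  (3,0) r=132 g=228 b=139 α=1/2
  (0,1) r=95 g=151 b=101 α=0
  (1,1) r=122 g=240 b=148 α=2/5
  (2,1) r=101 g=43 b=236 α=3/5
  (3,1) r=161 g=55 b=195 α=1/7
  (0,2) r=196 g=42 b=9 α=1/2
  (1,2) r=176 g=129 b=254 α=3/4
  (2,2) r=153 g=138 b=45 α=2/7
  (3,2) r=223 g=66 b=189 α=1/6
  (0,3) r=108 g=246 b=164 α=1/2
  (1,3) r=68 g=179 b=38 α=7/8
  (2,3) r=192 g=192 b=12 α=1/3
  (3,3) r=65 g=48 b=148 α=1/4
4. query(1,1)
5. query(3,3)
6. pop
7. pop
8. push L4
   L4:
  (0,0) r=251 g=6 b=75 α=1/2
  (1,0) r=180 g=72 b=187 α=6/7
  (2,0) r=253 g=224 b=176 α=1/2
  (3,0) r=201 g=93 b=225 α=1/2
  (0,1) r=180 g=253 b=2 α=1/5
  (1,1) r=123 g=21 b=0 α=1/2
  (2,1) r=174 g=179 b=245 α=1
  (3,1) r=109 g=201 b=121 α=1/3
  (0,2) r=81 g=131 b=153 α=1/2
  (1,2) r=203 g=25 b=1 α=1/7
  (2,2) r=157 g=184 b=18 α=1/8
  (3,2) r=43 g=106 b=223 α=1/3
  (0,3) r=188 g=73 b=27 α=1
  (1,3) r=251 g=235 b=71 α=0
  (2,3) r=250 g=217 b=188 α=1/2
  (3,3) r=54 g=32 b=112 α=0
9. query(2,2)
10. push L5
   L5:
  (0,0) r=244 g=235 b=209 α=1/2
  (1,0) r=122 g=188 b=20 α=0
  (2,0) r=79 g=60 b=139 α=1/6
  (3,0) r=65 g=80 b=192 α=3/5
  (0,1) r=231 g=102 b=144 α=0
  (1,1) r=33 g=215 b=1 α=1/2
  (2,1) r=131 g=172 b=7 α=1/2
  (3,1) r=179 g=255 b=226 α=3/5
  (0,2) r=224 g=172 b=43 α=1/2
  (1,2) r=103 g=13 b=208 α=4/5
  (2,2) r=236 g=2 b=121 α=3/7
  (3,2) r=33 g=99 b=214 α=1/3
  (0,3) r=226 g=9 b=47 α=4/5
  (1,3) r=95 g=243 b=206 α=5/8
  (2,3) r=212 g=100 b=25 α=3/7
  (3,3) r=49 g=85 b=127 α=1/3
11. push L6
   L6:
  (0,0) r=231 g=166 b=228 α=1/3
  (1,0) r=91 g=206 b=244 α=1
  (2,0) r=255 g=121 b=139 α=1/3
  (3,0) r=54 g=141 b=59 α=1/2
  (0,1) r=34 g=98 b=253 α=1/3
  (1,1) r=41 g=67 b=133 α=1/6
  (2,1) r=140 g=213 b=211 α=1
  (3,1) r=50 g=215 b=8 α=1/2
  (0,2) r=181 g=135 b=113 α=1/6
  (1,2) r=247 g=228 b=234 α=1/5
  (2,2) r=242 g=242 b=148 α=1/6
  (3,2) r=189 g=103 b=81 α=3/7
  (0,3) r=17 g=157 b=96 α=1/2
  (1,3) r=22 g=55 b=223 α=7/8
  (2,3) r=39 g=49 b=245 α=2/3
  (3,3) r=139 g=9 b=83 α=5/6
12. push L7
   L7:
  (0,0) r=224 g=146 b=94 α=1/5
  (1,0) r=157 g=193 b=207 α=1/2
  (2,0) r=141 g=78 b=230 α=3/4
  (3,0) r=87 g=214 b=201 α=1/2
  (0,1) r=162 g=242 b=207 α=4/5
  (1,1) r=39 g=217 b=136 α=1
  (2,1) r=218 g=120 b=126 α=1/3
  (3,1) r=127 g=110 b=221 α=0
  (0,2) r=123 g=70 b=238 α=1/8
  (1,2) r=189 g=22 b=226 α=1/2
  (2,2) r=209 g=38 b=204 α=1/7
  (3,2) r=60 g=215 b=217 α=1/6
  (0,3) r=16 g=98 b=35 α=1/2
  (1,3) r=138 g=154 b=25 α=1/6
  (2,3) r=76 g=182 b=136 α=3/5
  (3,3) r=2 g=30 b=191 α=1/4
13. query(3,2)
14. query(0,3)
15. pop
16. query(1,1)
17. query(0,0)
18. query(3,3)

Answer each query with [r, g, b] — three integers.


query (1,1) [L1,L2,L3] — begin 0,0,0
after L1 α=1/5: [12, 27/5, 1/5]
after L2 α=4/5: [728/5, 147/25, 2741/25]
after L3 α=2/5: [3404/25, 12441/125, 15623/125]
→ [136, 100, 125]

at x=3,y=3 over L1,L2,L3:
+L1 (α=3/4) → [168, 153, 339/4]
+L2 (α=1/2) → [403/2, 141, 623/8]
+L3 (α=1/4) → [1339/8, 471/4, 3053/32]
rounded: [167, 118, 95]

(2,2) stack=L1,L4; from [0,0,0]:
+L1 (α=3/5) → [168/5, 9/5, 192/5]
+L4 (α=1/8) → [1961/40, 983/40, 717/20]
rounded: [49, 25, 36]

at x=3,y=2 over L1,L4,L5,L6,L7:
after L1 α=1/4: [25/4, 43/2, 149/4]
after L4 α=1/3: [37/2, 149/3, 595/6]
after L5 α=1/3: [70/3, 595/9, 1237/9]
after L6 α=3/7: [283/3, 5161/63, 7135/63]
after L7 α=1/6: [1595/18, 19675/189, 24673/189]
rounded: [89, 104, 131]

at x=0,y=3 over L1,L4,L5,L6,L7:
+L1 (α=5/7) → [85/7, 130/7, 360/7]
+L4 (α=1) → [188, 73, 27]
+L5 (α=4/5) → [1092/5, 109/5, 43]
+L6 (α=1/2) → [1177/10, 447/5, 139/2]
+L7 (α=1/2) → [1337/20, 937/10, 209/4]
rounded: [67, 94, 52]

at x=1,y=1 over L1,L4,L5,L6:
after L1 α=1/5: [12, 27/5, 1/5]
after L4 α=1/2: [135/2, 66/5, 1/10]
after L5 α=1/2: [201/4, 1141/10, 11/20]
after L6 α=1/6: [1169/24, 425/4, 181/8]
→ [49, 106, 23]

(0,0) stack=L1,L4,L5,L6; from [0,0,0]:
L1 α=1/4: [18, 51, 1/4]
L4 α=1/2: [269/2, 57/2, 301/8]
L5 α=1/2: [757/4, 527/4, 1973/16]
L6 α=1/3: [1219/6, 859/6, 3797/24]
→ [203, 143, 158]

query (3,3) [L1,L4,L5,L6] — begin 0,0,0
+L1 (α=3/4) → [168, 153, 339/4]
+L4 (α=0) → [168, 153, 339/4]
+L5 (α=1/3) → [385/3, 391/3, 593/6]
+L6 (α=5/6) → [1235/9, 263/9, 3083/36]
→ [137, 29, 86]


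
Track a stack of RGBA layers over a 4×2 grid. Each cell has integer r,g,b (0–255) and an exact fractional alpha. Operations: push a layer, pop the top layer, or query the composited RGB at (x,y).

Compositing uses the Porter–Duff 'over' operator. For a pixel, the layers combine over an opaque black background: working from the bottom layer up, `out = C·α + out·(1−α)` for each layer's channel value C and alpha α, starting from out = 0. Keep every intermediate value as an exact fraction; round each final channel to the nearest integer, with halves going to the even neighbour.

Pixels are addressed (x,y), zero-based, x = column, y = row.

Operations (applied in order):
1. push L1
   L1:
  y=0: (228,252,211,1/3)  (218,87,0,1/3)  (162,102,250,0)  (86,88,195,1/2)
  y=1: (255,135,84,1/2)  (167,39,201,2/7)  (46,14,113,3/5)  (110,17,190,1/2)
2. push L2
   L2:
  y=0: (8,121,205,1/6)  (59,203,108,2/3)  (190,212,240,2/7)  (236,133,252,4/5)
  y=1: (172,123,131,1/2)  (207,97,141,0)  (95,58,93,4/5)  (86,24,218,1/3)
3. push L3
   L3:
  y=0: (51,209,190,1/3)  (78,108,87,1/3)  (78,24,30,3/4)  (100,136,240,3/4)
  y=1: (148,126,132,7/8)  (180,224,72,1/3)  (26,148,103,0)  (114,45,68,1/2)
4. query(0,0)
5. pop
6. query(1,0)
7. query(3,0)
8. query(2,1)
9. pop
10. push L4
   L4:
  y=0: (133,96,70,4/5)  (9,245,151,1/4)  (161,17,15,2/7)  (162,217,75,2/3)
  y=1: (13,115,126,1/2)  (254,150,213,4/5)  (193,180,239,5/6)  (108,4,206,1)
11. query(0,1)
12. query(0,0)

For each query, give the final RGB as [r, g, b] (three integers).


query (0,0) [L1,L2,L3] — begin 0,0,0
+L1 (α=1/3) → [76, 84, 211/3]
+L2 (α=1/6) → [194/3, 541/6, 835/9]
+L3 (α=1/3) → [541/9, 1168/9, 3380/27]
→ [60, 130, 125]

at x=1,y=0 over L1,L2:
+L1 (α=1/3) → [218/3, 29, 0]
+L2 (α=2/3) → [572/9, 145, 72]
= [64, 145, 72]

(3,0) stack=L1,L2; from [0,0,0]:
+L1 (α=1/2) → [43, 44, 195/2]
+L2 (α=4/5) → [987/5, 576/5, 2211/10]
rounded: [197, 115, 221]

query (2,1) [L1,L2] — begin 0,0,0
+L1 (α=3/5) → [138/5, 42/5, 339/5]
+L2 (α=4/5) → [2038/25, 1202/25, 2199/25]
rounded: [82, 48, 88]

at x=0,y=1 over L1,L4:
after L1 α=1/2: [255/2, 135/2, 42]
after L4 α=1/2: [281/4, 365/4, 84]
rounded: [70, 91, 84]

query (0,0) [L1,L4] — begin 0,0,0
+L1 (α=1/3) → [76, 84, 211/3]
+L4 (α=4/5) → [608/5, 468/5, 1051/15]
= [122, 94, 70]
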